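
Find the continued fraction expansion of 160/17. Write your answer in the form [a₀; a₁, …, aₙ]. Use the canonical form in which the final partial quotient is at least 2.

Apply division with remainder until the remainder is 0:
160 ÷ 17 → quotient 9, remainder 7
17 ÷ 7 → quotient 2, remainder 3
7 ÷ 3 → quotient 2, remainder 1
3 ÷ 1 → quotient 3, remainder 0

[9; 2, 2, 3]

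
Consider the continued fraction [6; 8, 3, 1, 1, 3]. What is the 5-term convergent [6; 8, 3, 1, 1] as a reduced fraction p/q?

355/58

Build up convergents one term at a time:
a_0 = 6: 6/1
a_1 = 8: 49/8
a_2 = 3: 153/25
a_3 = 1: 202/33
a_4 = 1: 355/58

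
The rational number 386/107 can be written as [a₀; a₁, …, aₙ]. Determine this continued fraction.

Apply division with remainder until the remainder is 0:
386 ÷ 107 → quotient 3, remainder 65
107 ÷ 65 → quotient 1, remainder 42
65 ÷ 42 → quotient 1, remainder 23
42 ÷ 23 → quotient 1, remainder 19
23 ÷ 19 → quotient 1, remainder 4
19 ÷ 4 → quotient 4, remainder 3
4 ÷ 3 → quotient 1, remainder 1
3 ÷ 1 → quotient 3, remainder 0

[3; 1, 1, 1, 1, 4, 1, 3]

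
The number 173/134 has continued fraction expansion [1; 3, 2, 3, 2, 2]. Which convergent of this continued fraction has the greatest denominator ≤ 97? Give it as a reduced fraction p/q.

71/55

List convergents until the denominator exceeds the bound:
a_0 = 1: 1/1  (≤ bound)
a_1 = 3: 4/3  (≤ bound)
a_2 = 2: 9/7  (≤ bound)
a_3 = 3: 31/24  (≤ bound)
a_4 = 2: 71/55  (≤ bound)
a_5 = 2: 173/134  (> 97, stop)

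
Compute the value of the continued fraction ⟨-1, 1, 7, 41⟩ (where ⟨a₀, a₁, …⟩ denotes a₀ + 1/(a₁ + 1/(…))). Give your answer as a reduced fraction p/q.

a_0 = -1: -1/1
a_1 = 1: 0/1
a_2 = 7: -1/8
a_3 = 41: -41/329

-41/329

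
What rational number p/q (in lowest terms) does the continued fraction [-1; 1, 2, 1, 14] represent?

-15/59

Compute successive convergents:
a_0 = -1: -1/1
a_1 = 1: 0/1
a_2 = 2: -1/3
a_3 = 1: -1/4
a_4 = 14: -15/59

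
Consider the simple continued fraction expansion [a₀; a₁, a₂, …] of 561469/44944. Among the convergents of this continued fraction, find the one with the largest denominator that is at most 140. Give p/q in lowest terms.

a_0 = 12: 12/1  (≤ bound)
a_1 = 2: 25/2  (≤ bound)
a_2 = 33: 837/67  (≤ bound)
a_3 = 2: 1699/136  (≤ bound)
a_4 = 4: 7633/611  (> 140, stop)

1699/136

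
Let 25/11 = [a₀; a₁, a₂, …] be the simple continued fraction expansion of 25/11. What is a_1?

3

⌊25/11⌋ = 2, remainder 3
⌊11/3⌋ = 3, remainder 2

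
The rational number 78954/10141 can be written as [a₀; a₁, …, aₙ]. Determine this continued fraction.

[7; 1, 3, 1, 1, 1, 55, 13]

Apply division with remainder until the remainder is 0:
⌊78954/10141⌋ = 7, remainder 7967
⌊10141/7967⌋ = 1, remainder 2174
⌊7967/2174⌋ = 3, remainder 1445
⌊2174/1445⌋ = 1, remainder 729
⌊1445/729⌋ = 1, remainder 716
⌊729/716⌋ = 1, remainder 13
⌊716/13⌋ = 55, remainder 1
⌊13/1⌋ = 13, remainder 0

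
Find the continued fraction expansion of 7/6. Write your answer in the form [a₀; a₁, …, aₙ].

7 ÷ 6 → quotient 1, remainder 1
6 ÷ 1 → quotient 6, remainder 0

[1; 6]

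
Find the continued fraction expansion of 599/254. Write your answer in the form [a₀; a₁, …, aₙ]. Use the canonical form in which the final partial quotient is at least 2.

Repeatedly divide and take the remainder:
599 ÷ 254 → quotient 2, remainder 91
254 ÷ 91 → quotient 2, remainder 72
91 ÷ 72 → quotient 1, remainder 19
72 ÷ 19 → quotient 3, remainder 15
19 ÷ 15 → quotient 1, remainder 4
15 ÷ 4 → quotient 3, remainder 3
4 ÷ 3 → quotient 1, remainder 1
3 ÷ 1 → quotient 3, remainder 0

[2; 2, 1, 3, 1, 3, 1, 3]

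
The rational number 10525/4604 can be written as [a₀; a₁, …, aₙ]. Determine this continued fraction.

[2; 3, 2, 59, 2, 1, 3]

Run the Euclidean algorithm, recording each quotient:
⌊10525/4604⌋ = 2, remainder 1317
⌊4604/1317⌋ = 3, remainder 653
⌊1317/653⌋ = 2, remainder 11
⌊653/11⌋ = 59, remainder 4
⌊11/4⌋ = 2, remainder 3
⌊4/3⌋ = 1, remainder 1
⌊3/1⌋ = 3, remainder 0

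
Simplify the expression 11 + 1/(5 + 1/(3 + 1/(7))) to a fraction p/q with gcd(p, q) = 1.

1309/117

a_0 = 11: 11/1
a_1 = 5: 56/5
a_2 = 3: 179/16
a_3 = 7: 1309/117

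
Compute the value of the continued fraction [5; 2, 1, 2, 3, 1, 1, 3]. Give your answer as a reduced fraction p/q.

Compute successive convergents:
a_0 = 5: 5/1
a_1 = 2: 11/2
a_2 = 1: 16/3
a_3 = 2: 43/8
a_4 = 3: 145/27
a_5 = 1: 188/35
a_6 = 1: 333/62
a_7 = 3: 1187/221

1187/221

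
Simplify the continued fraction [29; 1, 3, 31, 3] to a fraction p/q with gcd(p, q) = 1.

11276/379

Start with 3.
31 + 1/(3/1) = 31 + 1/3 = 94/3
3 + 1/(94/3) = 3 + 3/94 = 285/94
1 + 1/(285/94) = 1 + 94/285 = 379/285
29 + 1/(379/285) = 29 + 285/379 = 11276/379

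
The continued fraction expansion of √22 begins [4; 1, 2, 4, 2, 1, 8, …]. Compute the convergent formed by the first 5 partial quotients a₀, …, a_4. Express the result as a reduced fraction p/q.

136/29

Start with 2.
4 + 1/(2/1) = 4 + 1/2 = 9/2
2 + 1/(9/2) = 2 + 2/9 = 20/9
1 + 1/(20/9) = 1 + 9/20 = 29/20
4 + 1/(29/20) = 4 + 20/29 = 136/29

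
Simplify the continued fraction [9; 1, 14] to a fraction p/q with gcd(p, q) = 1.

149/15

a_0 = 9: 9/1
a_1 = 1: 10/1
a_2 = 14: 149/15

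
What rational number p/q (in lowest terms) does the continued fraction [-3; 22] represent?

-65/22

a_0 = -3: -3/1
a_1 = 22: -65/22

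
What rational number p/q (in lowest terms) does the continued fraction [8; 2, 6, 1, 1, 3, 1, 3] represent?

4063/480

Start with 3.
1 + 1/(3/1) = 1 + 1/3 = 4/3
3 + 1/(4/3) = 3 + 3/4 = 15/4
1 + 1/(15/4) = 1 + 4/15 = 19/15
1 + 1/(19/15) = 1 + 15/19 = 34/19
6 + 1/(34/19) = 6 + 19/34 = 223/34
2 + 1/(223/34) = 2 + 34/223 = 480/223
8 + 1/(480/223) = 8 + 223/480 = 4063/480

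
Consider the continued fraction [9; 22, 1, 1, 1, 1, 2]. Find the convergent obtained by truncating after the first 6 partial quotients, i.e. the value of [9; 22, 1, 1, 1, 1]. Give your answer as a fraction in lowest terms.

Work from the innermost term outward:
Start with 1.
1 + 1/(1/1) = 1 + 1/1 = 2/1
1 + 1/(2/1) = 1 + 1/2 = 3/2
1 + 1/(3/2) = 1 + 2/3 = 5/3
22 + 1/(5/3) = 22 + 3/5 = 113/5
9 + 1/(113/5) = 9 + 5/113 = 1022/113

1022/113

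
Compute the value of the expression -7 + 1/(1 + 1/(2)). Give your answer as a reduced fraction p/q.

-19/3

a_0 = -7: -7/1
a_1 = 1: -6/1
a_2 = 2: -19/3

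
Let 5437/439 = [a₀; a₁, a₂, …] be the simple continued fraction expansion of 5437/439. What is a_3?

Apply division with remainder until the remainder is 0:
5437 ÷ 439 → quotient 12, remainder 169
439 ÷ 169 → quotient 2, remainder 101
169 ÷ 101 → quotient 1, remainder 68
101 ÷ 68 → quotient 1, remainder 33

1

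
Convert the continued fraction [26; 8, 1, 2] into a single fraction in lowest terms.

679/26

Start with 2.
1 + 1/(2/1) = 1 + 1/2 = 3/2
8 + 1/(3/2) = 8 + 2/3 = 26/3
26 + 1/(26/3) = 26 + 3/26 = 679/26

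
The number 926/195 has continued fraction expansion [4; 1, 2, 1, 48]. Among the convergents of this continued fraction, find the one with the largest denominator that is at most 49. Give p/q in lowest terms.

19/4

List convergents until the denominator exceeds the bound:
a_0 = 4: 4/1  (≤ bound)
a_1 = 1: 5/1  (≤ bound)
a_2 = 2: 14/3  (≤ bound)
a_3 = 1: 19/4  (≤ bound)
a_4 = 48: 926/195  (> 49, stop)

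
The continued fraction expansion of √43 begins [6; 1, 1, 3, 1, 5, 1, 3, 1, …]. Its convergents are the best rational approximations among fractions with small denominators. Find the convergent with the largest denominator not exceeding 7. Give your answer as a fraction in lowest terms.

46/7

List convergents until the denominator exceeds the bound:
a_0 = 6: 6/1  (≤ bound)
a_1 = 1: 7/1  (≤ bound)
a_2 = 1: 13/2  (≤ bound)
a_3 = 3: 46/7  (≤ bound)
a_4 = 1: 59/9  (> 7, stop)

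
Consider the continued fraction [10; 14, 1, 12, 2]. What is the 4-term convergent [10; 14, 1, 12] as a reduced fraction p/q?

1953/194

Work from the innermost term outward:
Start with 12.
1 + 1/(12/1) = 1 + 1/12 = 13/12
14 + 1/(13/12) = 14 + 12/13 = 194/13
10 + 1/(194/13) = 10 + 13/194 = 1953/194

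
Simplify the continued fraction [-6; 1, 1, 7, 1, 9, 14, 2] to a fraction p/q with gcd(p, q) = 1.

Start with 2.
14 + 1/(2/1) = 14 + 1/2 = 29/2
9 + 1/(29/2) = 9 + 2/29 = 263/29
1 + 1/(263/29) = 1 + 29/263 = 292/263
7 + 1/(292/263) = 7 + 263/292 = 2307/292
1 + 1/(2307/292) = 1 + 292/2307 = 2599/2307
1 + 1/(2599/2307) = 1 + 2307/2599 = 4906/2599
-6 + 1/(4906/2599) = -6 + 2599/4906 = -26837/4906

-26837/4906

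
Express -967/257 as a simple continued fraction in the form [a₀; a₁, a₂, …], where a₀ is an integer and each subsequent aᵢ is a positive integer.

Repeatedly divide and take the remainder:
-967 ÷ 257 → quotient -4, remainder 61
257 ÷ 61 → quotient 4, remainder 13
61 ÷ 13 → quotient 4, remainder 9
13 ÷ 9 → quotient 1, remainder 4
9 ÷ 4 → quotient 2, remainder 1
4 ÷ 1 → quotient 4, remainder 0

[-4; 4, 4, 1, 2, 4]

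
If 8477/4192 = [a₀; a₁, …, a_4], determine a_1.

⌊8477/4192⌋ = 2, remainder 93
⌊4192/93⌋ = 45, remainder 7

45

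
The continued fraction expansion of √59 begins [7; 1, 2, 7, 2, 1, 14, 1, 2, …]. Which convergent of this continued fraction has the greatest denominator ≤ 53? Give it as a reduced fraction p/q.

361/47

a_0 = 7: 7/1  (≤ bound)
a_1 = 1: 8/1  (≤ bound)
a_2 = 2: 23/3  (≤ bound)
a_3 = 7: 169/22  (≤ bound)
a_4 = 2: 361/47  (≤ bound)
a_5 = 1: 530/69  (> 53, stop)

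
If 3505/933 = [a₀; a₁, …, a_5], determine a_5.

2

Apply division with remainder until the remainder is 0:
3505 ÷ 933 → quotient 3, remainder 706
933 ÷ 706 → quotient 1, remainder 227
706 ÷ 227 → quotient 3, remainder 25
227 ÷ 25 → quotient 9, remainder 2
25 ÷ 2 → quotient 12, remainder 1
2 ÷ 1 → quotient 2, remainder 0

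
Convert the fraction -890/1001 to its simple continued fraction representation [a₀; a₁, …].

-890 ÷ 1001 → quotient -1, remainder 111
1001 ÷ 111 → quotient 9, remainder 2
111 ÷ 2 → quotient 55, remainder 1
2 ÷ 1 → quotient 2, remainder 0

[-1; 9, 55, 2]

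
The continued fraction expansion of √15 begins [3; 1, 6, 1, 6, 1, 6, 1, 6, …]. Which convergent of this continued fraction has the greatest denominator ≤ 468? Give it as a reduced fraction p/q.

List convergents until the denominator exceeds the bound:
a_0 = 3: 3/1  (≤ bound)
a_1 = 1: 4/1  (≤ bound)
a_2 = 6: 27/7  (≤ bound)
a_3 = 1: 31/8  (≤ bound)
a_4 = 6: 213/55  (≤ bound)
a_5 = 1: 244/63  (≤ bound)
a_6 = 6: 1677/433  (≤ bound)
a_7 = 1: 1921/496  (> 468, stop)

1677/433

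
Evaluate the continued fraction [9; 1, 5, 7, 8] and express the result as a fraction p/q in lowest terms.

3443/350

Start with 8.
7 + 1/(8/1) = 7 + 1/8 = 57/8
5 + 1/(57/8) = 5 + 8/57 = 293/57
1 + 1/(293/57) = 1 + 57/293 = 350/293
9 + 1/(350/293) = 9 + 293/350 = 3443/350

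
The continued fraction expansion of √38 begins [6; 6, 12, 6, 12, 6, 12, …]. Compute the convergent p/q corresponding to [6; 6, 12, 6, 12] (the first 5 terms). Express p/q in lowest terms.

33294/5401

Compute successive convergents:
a_0 = 6: 6/1
a_1 = 6: 37/6
a_2 = 12: 450/73
a_3 = 6: 2737/444
a_4 = 12: 33294/5401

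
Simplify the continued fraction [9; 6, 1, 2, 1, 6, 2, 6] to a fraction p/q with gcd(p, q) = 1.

23127/2528

Start with 6.
2 + 1/(6/1) = 2 + 1/6 = 13/6
6 + 1/(13/6) = 6 + 6/13 = 84/13
1 + 1/(84/13) = 1 + 13/84 = 97/84
2 + 1/(97/84) = 2 + 84/97 = 278/97
1 + 1/(278/97) = 1 + 97/278 = 375/278
6 + 1/(375/278) = 6 + 278/375 = 2528/375
9 + 1/(2528/375) = 9 + 375/2528 = 23127/2528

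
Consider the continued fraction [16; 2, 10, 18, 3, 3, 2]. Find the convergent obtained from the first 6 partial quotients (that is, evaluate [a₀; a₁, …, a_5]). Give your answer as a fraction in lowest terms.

63648/3863

Build up convergents one term at a time:
a_0 = 16: 16/1
a_1 = 2: 33/2
a_2 = 10: 346/21
a_3 = 18: 6261/380
a_4 = 3: 19129/1161
a_5 = 3: 63648/3863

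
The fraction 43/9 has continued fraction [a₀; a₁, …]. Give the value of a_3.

Run the Euclidean algorithm, recording each quotient:
⌊43/9⌋ = 4, remainder 7
⌊9/7⌋ = 1, remainder 2
⌊7/2⌋ = 3, remainder 1
⌊2/1⌋ = 2, remainder 0

2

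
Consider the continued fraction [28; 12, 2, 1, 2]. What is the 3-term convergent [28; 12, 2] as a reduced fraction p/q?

Start with 2.
12 + 1/(2/1) = 12 + 1/2 = 25/2
28 + 1/(25/2) = 28 + 2/25 = 702/25

702/25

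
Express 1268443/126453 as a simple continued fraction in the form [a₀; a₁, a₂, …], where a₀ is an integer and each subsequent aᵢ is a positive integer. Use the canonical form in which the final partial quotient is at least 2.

Run the Euclidean algorithm, recording each quotient:
1268443 = 10·126453 + 3913, so a_0 = 10
126453 = 32·3913 + 1237, so a_1 = 32
3913 = 3·1237 + 202, so a_2 = 3
1237 = 6·202 + 25, so a_3 = 6
202 = 8·25 + 2, so a_4 = 8
25 = 12·2 + 1, so a_5 = 12
2 = 2·1 + 0, so a_6 = 2

[10; 32, 3, 6, 8, 12, 2]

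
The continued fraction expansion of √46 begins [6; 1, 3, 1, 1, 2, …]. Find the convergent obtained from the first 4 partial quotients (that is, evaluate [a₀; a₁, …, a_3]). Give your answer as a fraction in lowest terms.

34/5

Use the convergent recurrence hₖ = aₖ·hₖ₋₁ + hₖ₋₂ (and likewise for the denominators kₖ):
a_0 = 6: 6/1
a_1 = 1: 7/1
a_2 = 3: 27/4
a_3 = 1: 34/5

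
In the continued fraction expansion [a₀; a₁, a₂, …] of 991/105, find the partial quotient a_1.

2

991 = 9·105 + 46, so a_0 = 9
105 = 2·46 + 13, so a_1 = 2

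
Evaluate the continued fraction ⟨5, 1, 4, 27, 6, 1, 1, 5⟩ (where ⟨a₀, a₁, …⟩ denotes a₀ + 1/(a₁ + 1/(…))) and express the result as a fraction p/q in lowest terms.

Collapse the nested fraction from the inside out:
Start with 5.
1 + 1/(5/1) = 1 + 1/5 = 6/5
1 + 1/(6/5) = 1 + 5/6 = 11/6
6 + 1/(11/6) = 6 + 6/11 = 72/11
27 + 1/(72/11) = 27 + 11/72 = 1955/72
4 + 1/(1955/72) = 4 + 72/1955 = 7892/1955
1 + 1/(7892/1955) = 1 + 1955/7892 = 9847/7892
5 + 1/(9847/7892) = 5 + 7892/9847 = 57127/9847

57127/9847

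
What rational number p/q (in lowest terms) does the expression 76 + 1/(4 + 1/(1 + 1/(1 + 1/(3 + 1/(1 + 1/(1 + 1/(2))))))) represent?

14253/187

a_0 = 76: 76/1
a_1 = 4: 305/4
a_2 = 1: 381/5
a_3 = 1: 686/9
a_4 = 3: 2439/32
a_5 = 1: 3125/41
a_6 = 1: 5564/73
a_7 = 2: 14253/187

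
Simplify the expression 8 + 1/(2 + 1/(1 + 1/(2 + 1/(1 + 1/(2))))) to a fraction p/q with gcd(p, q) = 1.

251/30

Build up convergents one term at a time:
a_0 = 8: 8/1
a_1 = 2: 17/2
a_2 = 1: 25/3
a_3 = 2: 67/8
a_4 = 1: 92/11
a_5 = 2: 251/30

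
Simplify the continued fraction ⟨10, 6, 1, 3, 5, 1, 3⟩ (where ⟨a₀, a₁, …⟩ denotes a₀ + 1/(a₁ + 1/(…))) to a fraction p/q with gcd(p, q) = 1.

6586/649

Build up convergents one term at a time:
a_0 = 10: 10/1
a_1 = 6: 61/6
a_2 = 1: 71/7
a_3 = 3: 274/27
a_4 = 5: 1441/142
a_5 = 1: 1715/169
a_6 = 3: 6586/649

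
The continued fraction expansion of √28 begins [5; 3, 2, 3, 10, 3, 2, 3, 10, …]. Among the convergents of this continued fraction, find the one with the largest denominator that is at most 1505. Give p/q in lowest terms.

4048/765

List convergents until the denominator exceeds the bound:
a_0 = 5: 5/1  (≤ bound)
a_1 = 3: 16/3  (≤ bound)
a_2 = 2: 37/7  (≤ bound)
a_3 = 3: 127/24  (≤ bound)
a_4 = 10: 1307/247  (≤ bound)
a_5 = 3: 4048/765  (≤ bound)
a_6 = 2: 9403/1777  (> 1505, stop)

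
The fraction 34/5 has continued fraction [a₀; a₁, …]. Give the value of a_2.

4

Apply division with remainder until the remainder is 0:
⌊34/5⌋ = 6, remainder 4
⌊5/4⌋ = 1, remainder 1
⌊4/1⌋ = 4, remainder 0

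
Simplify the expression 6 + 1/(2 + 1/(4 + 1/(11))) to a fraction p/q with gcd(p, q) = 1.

651/101

Starting at the tail and folding back:
Start with 11.
4 + 1/(11/1) = 4 + 1/11 = 45/11
2 + 1/(45/11) = 2 + 11/45 = 101/45
6 + 1/(101/45) = 6 + 45/101 = 651/101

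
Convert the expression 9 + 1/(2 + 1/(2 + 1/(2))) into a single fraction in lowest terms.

Use the convergent recurrence hₖ = aₖ·hₖ₋₁ + hₖ₋₂ (and likewise for the denominators kₖ):
a_0 = 9: 9/1
a_1 = 2: 19/2
a_2 = 2: 47/5
a_3 = 2: 113/12

113/12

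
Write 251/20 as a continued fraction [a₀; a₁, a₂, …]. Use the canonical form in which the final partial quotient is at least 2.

Repeatedly divide and take the remainder:
⌊251/20⌋ = 12, remainder 11
⌊20/11⌋ = 1, remainder 9
⌊11/9⌋ = 1, remainder 2
⌊9/2⌋ = 4, remainder 1
⌊2/1⌋ = 2, remainder 0

[12; 1, 1, 4, 2]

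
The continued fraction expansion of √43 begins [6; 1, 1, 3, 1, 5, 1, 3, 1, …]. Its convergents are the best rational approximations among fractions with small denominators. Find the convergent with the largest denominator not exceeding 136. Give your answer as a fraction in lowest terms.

400/61

List convergents until the denominator exceeds the bound:
a_0 = 6: 6/1  (≤ bound)
a_1 = 1: 7/1  (≤ bound)
a_2 = 1: 13/2  (≤ bound)
a_3 = 3: 46/7  (≤ bound)
a_4 = 1: 59/9  (≤ bound)
a_5 = 5: 341/52  (≤ bound)
a_6 = 1: 400/61  (≤ bound)
a_7 = 3: 1541/235  (> 136, stop)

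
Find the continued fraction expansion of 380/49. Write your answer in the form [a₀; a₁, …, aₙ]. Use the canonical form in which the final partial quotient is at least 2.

380 = 7·49 + 37, so a_0 = 7
49 = 1·37 + 12, so a_1 = 1
37 = 3·12 + 1, so a_2 = 3
12 = 12·1 + 0, so a_3 = 12

[7; 1, 3, 12]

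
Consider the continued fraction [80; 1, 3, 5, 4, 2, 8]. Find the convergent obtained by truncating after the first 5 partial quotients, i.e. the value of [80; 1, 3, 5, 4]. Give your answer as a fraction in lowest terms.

Start with 4.
5 + 1/(4/1) = 5 + 1/4 = 21/4
3 + 1/(21/4) = 3 + 4/21 = 67/21
1 + 1/(67/21) = 1 + 21/67 = 88/67
80 + 1/(88/67) = 80 + 67/88 = 7107/88

7107/88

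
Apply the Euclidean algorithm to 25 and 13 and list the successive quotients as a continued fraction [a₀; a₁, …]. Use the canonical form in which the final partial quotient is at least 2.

25 ÷ 13 → quotient 1, remainder 12
13 ÷ 12 → quotient 1, remainder 1
12 ÷ 1 → quotient 12, remainder 0

[1; 1, 12]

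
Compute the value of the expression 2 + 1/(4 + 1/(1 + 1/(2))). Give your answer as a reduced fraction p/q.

31/14

Build up convergents one term at a time:
a_0 = 2: 2/1
a_1 = 4: 9/4
a_2 = 1: 11/5
a_3 = 2: 31/14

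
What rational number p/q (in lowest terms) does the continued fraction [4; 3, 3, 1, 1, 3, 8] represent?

Use the convergent recurrence hₖ = aₖ·hₖ₋₁ + hₖ₋₂ (and likewise for the denominators kₖ):
a_0 = 4: 4/1
a_1 = 3: 13/3
a_2 = 3: 43/10
a_3 = 1: 56/13
a_4 = 1: 99/23
a_5 = 3: 353/82
a_6 = 8: 2923/679

2923/679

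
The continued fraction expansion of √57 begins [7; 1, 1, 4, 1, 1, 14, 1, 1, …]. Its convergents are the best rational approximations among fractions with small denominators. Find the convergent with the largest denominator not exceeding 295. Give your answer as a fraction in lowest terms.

2197/291

a_0 = 7: 7/1  (≤ bound)
a_1 = 1: 8/1  (≤ bound)
a_2 = 1: 15/2  (≤ bound)
a_3 = 4: 68/9  (≤ bound)
a_4 = 1: 83/11  (≤ bound)
a_5 = 1: 151/20  (≤ bound)
a_6 = 14: 2197/291  (≤ bound)
a_7 = 1: 2348/311  (> 295, stop)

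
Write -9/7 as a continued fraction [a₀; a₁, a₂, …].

[-2; 1, 2, 2]

-9 ÷ 7 → quotient -2, remainder 5
7 ÷ 5 → quotient 1, remainder 2
5 ÷ 2 → quotient 2, remainder 1
2 ÷ 1 → quotient 2, remainder 0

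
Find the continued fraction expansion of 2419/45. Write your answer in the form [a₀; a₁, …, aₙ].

Run the Euclidean algorithm, recording each quotient:
2419 = 53·45 + 34, so a_0 = 53
45 = 1·34 + 11, so a_1 = 1
34 = 3·11 + 1, so a_2 = 3
11 = 11·1 + 0, so a_3 = 11

[53; 1, 3, 11]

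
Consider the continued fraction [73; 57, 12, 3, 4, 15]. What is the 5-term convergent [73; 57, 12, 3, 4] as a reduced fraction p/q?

666869/9133

Start with 4.
3 + 1/(4/1) = 3 + 1/4 = 13/4
12 + 1/(13/4) = 12 + 4/13 = 160/13
57 + 1/(160/13) = 57 + 13/160 = 9133/160
73 + 1/(9133/160) = 73 + 160/9133 = 666869/9133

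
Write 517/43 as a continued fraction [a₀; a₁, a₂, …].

[12; 43]

Apply division with remainder until the remainder is 0:
517 = 12·43 + 1, so a_0 = 12
43 = 43·1 + 0, so a_1 = 43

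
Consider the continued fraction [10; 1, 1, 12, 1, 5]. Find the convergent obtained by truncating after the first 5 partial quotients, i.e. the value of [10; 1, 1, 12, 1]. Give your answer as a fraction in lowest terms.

Use the convergent recurrence hₖ = aₖ·hₖ₋₁ + hₖ₋₂ (and likewise for the denominators kₖ):
a_0 = 10: 10/1
a_1 = 1: 11/1
a_2 = 1: 21/2
a_3 = 12: 263/25
a_4 = 1: 284/27

284/27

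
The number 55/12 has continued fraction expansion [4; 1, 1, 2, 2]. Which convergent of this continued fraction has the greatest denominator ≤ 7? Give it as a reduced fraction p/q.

a_0 = 4: 4/1  (≤ bound)
a_1 = 1: 5/1  (≤ bound)
a_2 = 1: 9/2  (≤ bound)
a_3 = 2: 23/5  (≤ bound)
a_4 = 2: 55/12  (> 7, stop)

23/5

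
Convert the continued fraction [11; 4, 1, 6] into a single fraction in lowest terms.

Build up convergents one term at a time:
a_0 = 11: 11/1
a_1 = 4: 45/4
a_2 = 1: 56/5
a_3 = 6: 381/34

381/34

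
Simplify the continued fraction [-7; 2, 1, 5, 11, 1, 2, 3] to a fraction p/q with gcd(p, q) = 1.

-13421/2019

Use the convergent recurrence hₖ = aₖ·hₖ₋₁ + hₖ₋₂ (and likewise for the denominators kₖ):
a_0 = -7: -7/1
a_1 = 2: -13/2
a_2 = 1: -20/3
a_3 = 5: -113/17
a_4 = 11: -1263/190
a_5 = 1: -1376/207
a_6 = 2: -4015/604
a_7 = 3: -13421/2019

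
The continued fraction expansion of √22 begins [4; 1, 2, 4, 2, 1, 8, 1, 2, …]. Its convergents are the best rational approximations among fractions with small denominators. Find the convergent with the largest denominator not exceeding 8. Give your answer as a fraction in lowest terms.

List convergents until the denominator exceeds the bound:
a_0 = 4: 4/1  (≤ bound)
a_1 = 1: 5/1  (≤ bound)
a_2 = 2: 14/3  (≤ bound)
a_3 = 4: 61/13  (> 8, stop)

14/3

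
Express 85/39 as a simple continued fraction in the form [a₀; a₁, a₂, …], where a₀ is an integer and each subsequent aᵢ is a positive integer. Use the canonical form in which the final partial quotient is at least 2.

⌊85/39⌋ = 2, remainder 7
⌊39/7⌋ = 5, remainder 4
⌊7/4⌋ = 1, remainder 3
⌊4/3⌋ = 1, remainder 1
⌊3/1⌋ = 3, remainder 0

[2; 5, 1, 1, 3]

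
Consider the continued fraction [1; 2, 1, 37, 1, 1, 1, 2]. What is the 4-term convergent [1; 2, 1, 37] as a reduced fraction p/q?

151/113

a_0 = 1: 1/1
a_1 = 2: 3/2
a_2 = 1: 4/3
a_3 = 37: 151/113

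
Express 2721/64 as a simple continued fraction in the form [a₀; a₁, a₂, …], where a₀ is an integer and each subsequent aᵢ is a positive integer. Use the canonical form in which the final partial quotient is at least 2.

[42; 1, 1, 15, 2]

2721 ÷ 64 → quotient 42, remainder 33
64 ÷ 33 → quotient 1, remainder 31
33 ÷ 31 → quotient 1, remainder 2
31 ÷ 2 → quotient 15, remainder 1
2 ÷ 1 → quotient 2, remainder 0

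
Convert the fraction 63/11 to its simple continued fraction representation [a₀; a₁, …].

⌊63/11⌋ = 5, remainder 8
⌊11/8⌋ = 1, remainder 3
⌊8/3⌋ = 2, remainder 2
⌊3/2⌋ = 1, remainder 1
⌊2/1⌋ = 2, remainder 0

[5; 1, 2, 1, 2]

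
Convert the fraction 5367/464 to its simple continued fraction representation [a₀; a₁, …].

[11; 1, 1, 3, 4, 7, 2]

Repeatedly divide and take the remainder:
5367 = 11·464 + 263, so a_0 = 11
464 = 1·263 + 201, so a_1 = 1
263 = 1·201 + 62, so a_2 = 1
201 = 3·62 + 15, so a_3 = 3
62 = 4·15 + 2, so a_4 = 4
15 = 7·2 + 1, so a_5 = 7
2 = 2·1 + 0, so a_6 = 2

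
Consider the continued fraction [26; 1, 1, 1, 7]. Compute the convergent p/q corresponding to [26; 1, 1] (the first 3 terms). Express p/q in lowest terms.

Compute successive convergents:
a_0 = 26: 26/1
a_1 = 1: 27/1
a_2 = 1: 53/2

53/2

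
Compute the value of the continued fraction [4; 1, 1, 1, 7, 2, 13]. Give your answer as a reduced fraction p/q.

3071/660

Start with 13.
2 + 1/(13/1) = 2 + 1/13 = 27/13
7 + 1/(27/13) = 7 + 13/27 = 202/27
1 + 1/(202/27) = 1 + 27/202 = 229/202
1 + 1/(229/202) = 1 + 202/229 = 431/229
1 + 1/(431/229) = 1 + 229/431 = 660/431
4 + 1/(660/431) = 4 + 431/660 = 3071/660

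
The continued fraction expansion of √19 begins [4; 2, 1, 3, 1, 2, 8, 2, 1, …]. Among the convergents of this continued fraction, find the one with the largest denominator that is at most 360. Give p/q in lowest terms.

1421/326

a_0 = 4: 4/1  (≤ bound)
a_1 = 2: 9/2  (≤ bound)
a_2 = 1: 13/3  (≤ bound)
a_3 = 3: 48/11  (≤ bound)
a_4 = 1: 61/14  (≤ bound)
a_5 = 2: 170/39  (≤ bound)
a_6 = 8: 1421/326  (≤ bound)
a_7 = 2: 3012/691  (> 360, stop)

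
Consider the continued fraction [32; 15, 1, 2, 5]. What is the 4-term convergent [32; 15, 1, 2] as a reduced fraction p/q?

1507/47

Collapse the nested fraction from the inside out:
Start with 2.
1 + 1/(2/1) = 1 + 1/2 = 3/2
15 + 1/(3/2) = 15 + 2/3 = 47/3
32 + 1/(47/3) = 32 + 3/47 = 1507/47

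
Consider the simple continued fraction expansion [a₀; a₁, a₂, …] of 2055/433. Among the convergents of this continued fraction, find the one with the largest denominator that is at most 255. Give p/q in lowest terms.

878/185

a_0 = 4: 4/1  (≤ bound)
a_1 = 1: 5/1  (≤ bound)
a_2 = 2: 14/3  (≤ bound)
a_3 = 1: 19/4  (≤ bound)
a_4 = 14: 280/59  (≤ bound)
a_5 = 1: 299/63  (≤ bound)
a_6 = 2: 878/185  (≤ bound)
a_7 = 2: 2055/433  (> 255, stop)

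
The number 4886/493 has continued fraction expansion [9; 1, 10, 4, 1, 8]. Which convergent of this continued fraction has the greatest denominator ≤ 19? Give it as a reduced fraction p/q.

List convergents until the denominator exceeds the bound:
a_0 = 9: 9/1  (≤ bound)
a_1 = 1: 10/1  (≤ bound)
a_2 = 10: 109/11  (≤ bound)
a_3 = 4: 446/45  (> 19, stop)

109/11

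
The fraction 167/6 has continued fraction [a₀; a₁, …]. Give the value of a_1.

1

Apply division with remainder until the remainder is 0:
167 ÷ 6 → quotient 27, remainder 5
6 ÷ 5 → quotient 1, remainder 1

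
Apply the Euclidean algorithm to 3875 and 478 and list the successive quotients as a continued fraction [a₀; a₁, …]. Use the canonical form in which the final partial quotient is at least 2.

Run the Euclidean algorithm, recording each quotient:
⌊3875/478⌋ = 8, remainder 51
⌊478/51⌋ = 9, remainder 19
⌊51/19⌋ = 2, remainder 13
⌊19/13⌋ = 1, remainder 6
⌊13/6⌋ = 2, remainder 1
⌊6/1⌋ = 6, remainder 0

[8; 9, 2, 1, 2, 6]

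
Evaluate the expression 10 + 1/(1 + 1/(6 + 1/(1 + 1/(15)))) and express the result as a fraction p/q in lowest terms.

1381/127

Start with 15.
1 + 1/(15/1) = 1 + 1/15 = 16/15
6 + 1/(16/15) = 6 + 15/16 = 111/16
1 + 1/(111/16) = 1 + 16/111 = 127/111
10 + 1/(127/111) = 10 + 111/127 = 1381/127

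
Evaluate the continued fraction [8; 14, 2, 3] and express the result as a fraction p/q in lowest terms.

Start with 3.
2 + 1/(3/1) = 2 + 1/3 = 7/3
14 + 1/(7/3) = 14 + 3/7 = 101/7
8 + 1/(101/7) = 8 + 7/101 = 815/101

815/101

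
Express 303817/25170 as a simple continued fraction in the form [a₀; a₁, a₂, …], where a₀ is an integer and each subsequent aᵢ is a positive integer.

303817 ÷ 25170 → quotient 12, remainder 1777
25170 ÷ 1777 → quotient 14, remainder 292
1777 ÷ 292 → quotient 6, remainder 25
292 ÷ 25 → quotient 11, remainder 17
25 ÷ 17 → quotient 1, remainder 8
17 ÷ 8 → quotient 2, remainder 1
8 ÷ 1 → quotient 8, remainder 0

[12; 14, 6, 11, 1, 2, 8]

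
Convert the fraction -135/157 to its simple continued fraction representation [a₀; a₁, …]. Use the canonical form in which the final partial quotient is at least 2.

[-1; 7, 7, 3]

Repeatedly divide and take the remainder:
⌊-135/157⌋ = -1, remainder 22
⌊157/22⌋ = 7, remainder 3
⌊22/3⌋ = 7, remainder 1
⌊3/1⌋ = 3, remainder 0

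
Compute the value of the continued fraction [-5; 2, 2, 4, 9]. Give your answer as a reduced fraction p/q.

Build up convergents one term at a time:
a_0 = -5: -5/1
a_1 = 2: -9/2
a_2 = 2: -23/5
a_3 = 4: -101/22
a_4 = 9: -932/203

-932/203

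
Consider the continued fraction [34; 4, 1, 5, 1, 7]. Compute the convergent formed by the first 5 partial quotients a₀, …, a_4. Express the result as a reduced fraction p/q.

Compute successive convergents:
a_0 = 34: 34/1
a_1 = 4: 137/4
a_2 = 1: 171/5
a_3 = 5: 992/29
a_4 = 1: 1163/34

1163/34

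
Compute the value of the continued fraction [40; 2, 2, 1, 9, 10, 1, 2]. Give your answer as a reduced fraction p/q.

a_0 = 40: 40/1
a_1 = 2: 81/2
a_2 = 2: 202/5
a_3 = 1: 283/7
a_4 = 9: 2749/68
a_5 = 10: 27773/687
a_6 = 1: 30522/755
a_7 = 2: 88817/2197

88817/2197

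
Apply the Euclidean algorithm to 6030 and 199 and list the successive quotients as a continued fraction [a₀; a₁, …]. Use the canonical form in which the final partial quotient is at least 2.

6030 ÷ 199 → quotient 30, remainder 60
199 ÷ 60 → quotient 3, remainder 19
60 ÷ 19 → quotient 3, remainder 3
19 ÷ 3 → quotient 6, remainder 1
3 ÷ 1 → quotient 3, remainder 0

[30; 3, 3, 6, 3]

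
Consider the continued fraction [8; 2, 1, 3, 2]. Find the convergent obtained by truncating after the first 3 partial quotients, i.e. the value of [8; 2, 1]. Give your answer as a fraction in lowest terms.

25/3

a_0 = 8: 8/1
a_1 = 2: 17/2
a_2 = 1: 25/3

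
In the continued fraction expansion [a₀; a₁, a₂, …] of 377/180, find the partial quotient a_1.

10

⌊377/180⌋ = 2, remainder 17
⌊180/17⌋ = 10, remainder 10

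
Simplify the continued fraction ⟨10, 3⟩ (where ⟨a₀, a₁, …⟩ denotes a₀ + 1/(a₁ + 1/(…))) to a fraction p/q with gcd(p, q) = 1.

Compute successive convergents:
a_0 = 10: 10/1
a_1 = 3: 31/3

31/3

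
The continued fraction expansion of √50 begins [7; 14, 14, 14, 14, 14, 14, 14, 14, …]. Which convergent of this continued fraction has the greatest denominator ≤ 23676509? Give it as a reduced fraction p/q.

List convergents until the denominator exceeds the bound:
a_0 = 7: 7/1  (≤ bound)
a_1 = 14: 99/14  (≤ bound)
a_2 = 14: 1393/197  (≤ bound)
a_3 = 14: 19601/2772  (≤ bound)
a_4 = 14: 275807/39005  (≤ bound)
a_5 = 14: 3880899/548842  (≤ bound)
a_6 = 14: 54608393/7722793  (≤ bound)
a_7 = 14: 768398401/108667944  (> 23676509, stop)

54608393/7722793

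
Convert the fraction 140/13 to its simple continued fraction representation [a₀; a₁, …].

[10; 1, 3, 3]

Repeatedly divide and take the remainder:
140 ÷ 13 → quotient 10, remainder 10
13 ÷ 10 → quotient 1, remainder 3
10 ÷ 3 → quotient 3, remainder 1
3 ÷ 1 → quotient 3, remainder 0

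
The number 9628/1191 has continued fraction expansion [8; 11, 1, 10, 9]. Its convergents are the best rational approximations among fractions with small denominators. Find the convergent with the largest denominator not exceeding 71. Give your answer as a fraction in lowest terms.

a_0 = 8: 8/1  (≤ bound)
a_1 = 11: 89/11  (≤ bound)
a_2 = 1: 97/12  (≤ bound)
a_3 = 10: 1059/131  (> 71, stop)

97/12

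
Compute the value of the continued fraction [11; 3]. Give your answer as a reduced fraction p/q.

Starting at the tail and folding back:
Start with 3.
11 + 1/(3/1) = 11 + 1/3 = 34/3

34/3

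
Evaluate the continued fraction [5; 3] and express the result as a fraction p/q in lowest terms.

16/3

Build up convergents one term at a time:
a_0 = 5: 5/1
a_1 = 3: 16/3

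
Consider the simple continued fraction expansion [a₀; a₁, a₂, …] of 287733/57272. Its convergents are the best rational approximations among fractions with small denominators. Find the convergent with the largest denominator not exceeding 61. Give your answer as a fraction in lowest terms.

a_0 = 5: 5/1  (≤ bound)
a_1 = 41: 206/41  (≤ bound)
a_2 = 1: 211/42  (≤ bound)
a_3 = 2: 628/125  (> 61, stop)

211/42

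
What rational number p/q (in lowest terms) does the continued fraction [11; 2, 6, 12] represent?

1811/158

a_0 = 11: 11/1
a_1 = 2: 23/2
a_2 = 6: 149/13
a_3 = 12: 1811/158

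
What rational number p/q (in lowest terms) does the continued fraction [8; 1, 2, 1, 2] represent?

96/11

a_0 = 8: 8/1
a_1 = 1: 9/1
a_2 = 2: 26/3
a_3 = 1: 35/4
a_4 = 2: 96/11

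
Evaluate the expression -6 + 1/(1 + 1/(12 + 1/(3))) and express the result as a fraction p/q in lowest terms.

Collapse the nested fraction from the inside out:
Start with 3.
12 + 1/(3/1) = 12 + 1/3 = 37/3
1 + 1/(37/3) = 1 + 3/37 = 40/37
-6 + 1/(40/37) = -6 + 37/40 = -203/40

-203/40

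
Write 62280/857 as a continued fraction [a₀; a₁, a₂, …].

Apply division with remainder until the remainder is 0:
⌊62280/857⌋ = 72, remainder 576
⌊857/576⌋ = 1, remainder 281
⌊576/281⌋ = 2, remainder 14
⌊281/14⌋ = 20, remainder 1
⌊14/1⌋ = 14, remainder 0

[72; 1, 2, 20, 14]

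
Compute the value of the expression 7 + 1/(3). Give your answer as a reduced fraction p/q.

22/3

Compute successive convergents:
a_0 = 7: 7/1
a_1 = 3: 22/3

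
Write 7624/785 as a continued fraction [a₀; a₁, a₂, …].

[9; 1, 2, 2, 8, 1, 11]

Run the Euclidean algorithm, recording each quotient:
7624 = 9·785 + 559, so a_0 = 9
785 = 1·559 + 226, so a_1 = 1
559 = 2·226 + 107, so a_2 = 2
226 = 2·107 + 12, so a_3 = 2
107 = 8·12 + 11, so a_4 = 8
12 = 1·11 + 1, so a_5 = 1
11 = 11·1 + 0, so a_6 = 11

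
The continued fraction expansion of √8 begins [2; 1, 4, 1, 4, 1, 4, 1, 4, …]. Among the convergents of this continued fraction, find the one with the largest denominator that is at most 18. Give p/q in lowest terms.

17/6

a_0 = 2: 2/1  (≤ bound)
a_1 = 1: 3/1  (≤ bound)
a_2 = 4: 14/5  (≤ bound)
a_3 = 1: 17/6  (≤ bound)
a_4 = 4: 82/29  (> 18, stop)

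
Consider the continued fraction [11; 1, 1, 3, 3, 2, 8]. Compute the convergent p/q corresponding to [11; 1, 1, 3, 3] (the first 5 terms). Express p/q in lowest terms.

266/23

Start with 3.
3 + 1/(3/1) = 3 + 1/3 = 10/3
1 + 1/(10/3) = 1 + 3/10 = 13/10
1 + 1/(13/10) = 1 + 10/13 = 23/13
11 + 1/(23/13) = 11 + 13/23 = 266/23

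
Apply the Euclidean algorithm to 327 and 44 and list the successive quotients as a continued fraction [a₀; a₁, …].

[7; 2, 3, 6]

⌊327/44⌋ = 7, remainder 19
⌊44/19⌋ = 2, remainder 6
⌊19/6⌋ = 3, remainder 1
⌊6/1⌋ = 6, remainder 0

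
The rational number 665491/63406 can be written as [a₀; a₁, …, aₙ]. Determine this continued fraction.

⌊665491/63406⌋ = 10, remainder 31431
⌊63406/31431⌋ = 2, remainder 544
⌊31431/544⌋ = 57, remainder 423
⌊544/423⌋ = 1, remainder 121
⌊423/121⌋ = 3, remainder 60
⌊121/60⌋ = 2, remainder 1
⌊60/1⌋ = 60, remainder 0

[10; 2, 57, 1, 3, 2, 60]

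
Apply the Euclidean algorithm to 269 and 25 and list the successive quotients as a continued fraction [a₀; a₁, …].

269 = 10·25 + 19, so a_0 = 10
25 = 1·19 + 6, so a_1 = 1
19 = 3·6 + 1, so a_2 = 3
6 = 6·1 + 0, so a_3 = 6

[10; 1, 3, 6]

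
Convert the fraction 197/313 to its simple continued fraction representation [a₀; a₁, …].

[0; 1, 1, 1, 2, 3, 5, 2]

⌊197/313⌋ = 0, remainder 197
⌊313/197⌋ = 1, remainder 116
⌊197/116⌋ = 1, remainder 81
⌊116/81⌋ = 1, remainder 35
⌊81/35⌋ = 2, remainder 11
⌊35/11⌋ = 3, remainder 2
⌊11/2⌋ = 5, remainder 1
⌊2/1⌋ = 2, remainder 0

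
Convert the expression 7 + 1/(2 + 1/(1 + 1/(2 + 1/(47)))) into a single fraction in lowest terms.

Start with 47.
2 + 1/(47/1) = 2 + 1/47 = 95/47
1 + 1/(95/47) = 1 + 47/95 = 142/95
2 + 1/(142/95) = 2 + 95/142 = 379/142
7 + 1/(379/142) = 7 + 142/379 = 2795/379

2795/379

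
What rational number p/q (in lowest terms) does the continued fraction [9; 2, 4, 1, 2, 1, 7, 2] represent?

6541/692

Start with 2.
7 + 1/(2/1) = 7 + 1/2 = 15/2
1 + 1/(15/2) = 1 + 2/15 = 17/15
2 + 1/(17/15) = 2 + 15/17 = 49/17
1 + 1/(49/17) = 1 + 17/49 = 66/49
4 + 1/(66/49) = 4 + 49/66 = 313/66
2 + 1/(313/66) = 2 + 66/313 = 692/313
9 + 1/(692/313) = 9 + 313/692 = 6541/692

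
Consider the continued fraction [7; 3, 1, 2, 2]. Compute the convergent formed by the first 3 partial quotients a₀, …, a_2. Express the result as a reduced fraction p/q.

29/4

Build up convergents one term at a time:
a_0 = 7: 7/1
a_1 = 3: 22/3
a_2 = 1: 29/4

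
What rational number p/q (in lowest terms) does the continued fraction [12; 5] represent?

a_0 = 12: 12/1
a_1 = 5: 61/5

61/5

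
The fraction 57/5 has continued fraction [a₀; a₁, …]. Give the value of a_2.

2

57 = 11·5 + 2, so a_0 = 11
5 = 2·2 + 1, so a_1 = 2
2 = 2·1 + 0, so a_2 = 2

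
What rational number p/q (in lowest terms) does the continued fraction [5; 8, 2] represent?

87/17

Compute successive convergents:
a_0 = 5: 5/1
a_1 = 8: 41/8
a_2 = 2: 87/17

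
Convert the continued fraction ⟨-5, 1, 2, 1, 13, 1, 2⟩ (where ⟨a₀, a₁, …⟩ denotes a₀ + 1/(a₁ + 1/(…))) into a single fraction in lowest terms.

-736/173

Start with 2.
1 + 1/(2/1) = 1 + 1/2 = 3/2
13 + 1/(3/2) = 13 + 2/3 = 41/3
1 + 1/(41/3) = 1 + 3/41 = 44/41
2 + 1/(44/41) = 2 + 41/44 = 129/44
1 + 1/(129/44) = 1 + 44/129 = 173/129
-5 + 1/(173/129) = -5 + 129/173 = -736/173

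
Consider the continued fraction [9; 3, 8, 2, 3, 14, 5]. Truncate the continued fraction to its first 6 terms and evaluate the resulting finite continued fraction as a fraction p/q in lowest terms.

Compute successive convergents:
a_0 = 9: 9/1
a_1 = 3: 28/3
a_2 = 8: 233/25
a_3 = 2: 494/53
a_4 = 3: 1715/184
a_5 = 14: 24504/2629

24504/2629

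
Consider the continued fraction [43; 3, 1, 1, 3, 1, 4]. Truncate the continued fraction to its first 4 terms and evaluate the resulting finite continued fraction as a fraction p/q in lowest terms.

Start with 1.
1 + 1/(1/1) = 1 + 1/1 = 2/1
3 + 1/(2/1) = 3 + 1/2 = 7/2
43 + 1/(7/2) = 43 + 2/7 = 303/7

303/7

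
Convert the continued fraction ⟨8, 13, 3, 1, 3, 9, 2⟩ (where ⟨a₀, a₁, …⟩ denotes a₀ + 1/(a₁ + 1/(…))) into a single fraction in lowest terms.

Build up convergents one term at a time:
a_0 = 8: 8/1
a_1 = 13: 105/13
a_2 = 3: 323/40
a_3 = 1: 428/53
a_4 = 3: 1607/199
a_5 = 9: 14891/1844
a_6 = 2: 31389/3887

31389/3887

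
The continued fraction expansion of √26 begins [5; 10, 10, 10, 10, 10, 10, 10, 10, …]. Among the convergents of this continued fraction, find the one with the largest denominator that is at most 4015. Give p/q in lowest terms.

List convergents until the denominator exceeds the bound:
a_0 = 5: 5/1  (≤ bound)
a_1 = 10: 51/10  (≤ bound)
a_2 = 10: 515/101  (≤ bound)
a_3 = 10: 5201/1020  (≤ bound)
a_4 = 10: 52525/10301  (> 4015, stop)

5201/1020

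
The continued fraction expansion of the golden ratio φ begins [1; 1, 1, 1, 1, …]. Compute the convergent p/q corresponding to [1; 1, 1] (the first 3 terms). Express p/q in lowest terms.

Work from the innermost term outward:
Start with 1.
1 + 1/(1/1) = 1 + 1/1 = 2/1
1 + 1/(2/1) = 1 + 1/2 = 3/2

3/2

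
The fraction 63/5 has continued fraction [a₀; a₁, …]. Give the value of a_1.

1

Apply division with remainder until the remainder is 0:
63 = 12·5 + 3, so a_0 = 12
5 = 1·3 + 2, so a_1 = 1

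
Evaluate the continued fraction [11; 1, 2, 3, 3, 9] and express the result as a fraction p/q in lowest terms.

3591/307

Work from the innermost term outward:
Start with 9.
3 + 1/(9/1) = 3 + 1/9 = 28/9
3 + 1/(28/9) = 3 + 9/28 = 93/28
2 + 1/(93/28) = 2 + 28/93 = 214/93
1 + 1/(214/93) = 1 + 93/214 = 307/214
11 + 1/(307/214) = 11 + 214/307 = 3591/307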